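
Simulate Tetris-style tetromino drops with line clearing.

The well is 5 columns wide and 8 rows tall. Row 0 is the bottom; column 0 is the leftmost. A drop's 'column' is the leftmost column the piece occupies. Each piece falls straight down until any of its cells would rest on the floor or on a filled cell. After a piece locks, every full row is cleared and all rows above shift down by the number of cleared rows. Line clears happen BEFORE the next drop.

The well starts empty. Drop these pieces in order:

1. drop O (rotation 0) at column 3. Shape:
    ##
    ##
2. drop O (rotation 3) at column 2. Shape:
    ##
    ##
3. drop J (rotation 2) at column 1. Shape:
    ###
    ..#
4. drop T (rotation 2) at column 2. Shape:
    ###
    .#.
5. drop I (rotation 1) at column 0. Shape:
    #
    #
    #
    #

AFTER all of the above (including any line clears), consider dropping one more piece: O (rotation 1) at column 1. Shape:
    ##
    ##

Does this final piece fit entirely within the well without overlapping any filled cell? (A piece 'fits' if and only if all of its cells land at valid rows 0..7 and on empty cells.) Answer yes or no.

Drop 1: O rot0 at col 3 lands with bottom-row=0; cleared 0 line(s) (total 0); column heights now [0 0 0 2 2], max=2
Drop 2: O rot3 at col 2 lands with bottom-row=2; cleared 0 line(s) (total 0); column heights now [0 0 4 4 2], max=4
Drop 3: J rot2 at col 1 lands with bottom-row=4; cleared 0 line(s) (total 0); column heights now [0 6 6 6 2], max=6
Drop 4: T rot2 at col 2 lands with bottom-row=6; cleared 0 line(s) (total 0); column heights now [0 6 8 8 8], max=8
Drop 5: I rot1 at col 0 lands with bottom-row=0; cleared 0 line(s) (total 0); column heights now [4 6 8 8 8], max=8
Test piece O rot1 at col 1 (width 2): heights before test = [4 6 8 8 8]; fits = False

Answer: no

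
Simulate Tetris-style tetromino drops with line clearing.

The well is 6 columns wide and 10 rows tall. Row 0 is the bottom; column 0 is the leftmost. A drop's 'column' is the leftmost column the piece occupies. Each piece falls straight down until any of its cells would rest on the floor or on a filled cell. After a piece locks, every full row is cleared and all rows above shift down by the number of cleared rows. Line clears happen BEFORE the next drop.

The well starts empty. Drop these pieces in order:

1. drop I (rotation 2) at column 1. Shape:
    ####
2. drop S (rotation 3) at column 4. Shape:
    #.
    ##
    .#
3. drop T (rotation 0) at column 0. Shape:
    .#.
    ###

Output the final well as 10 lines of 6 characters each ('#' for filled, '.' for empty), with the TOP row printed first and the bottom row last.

Drop 1: I rot2 at col 1 lands with bottom-row=0; cleared 0 line(s) (total 0); column heights now [0 1 1 1 1 0], max=1
Drop 2: S rot3 at col 4 lands with bottom-row=0; cleared 0 line(s) (total 0); column heights now [0 1 1 1 3 2], max=3
Drop 3: T rot0 at col 0 lands with bottom-row=1; cleared 0 line(s) (total 0); column heights now [2 3 2 1 3 2], max=3

Answer: ......
......
......
......
......
......
......
.#..#.
###.##
.#####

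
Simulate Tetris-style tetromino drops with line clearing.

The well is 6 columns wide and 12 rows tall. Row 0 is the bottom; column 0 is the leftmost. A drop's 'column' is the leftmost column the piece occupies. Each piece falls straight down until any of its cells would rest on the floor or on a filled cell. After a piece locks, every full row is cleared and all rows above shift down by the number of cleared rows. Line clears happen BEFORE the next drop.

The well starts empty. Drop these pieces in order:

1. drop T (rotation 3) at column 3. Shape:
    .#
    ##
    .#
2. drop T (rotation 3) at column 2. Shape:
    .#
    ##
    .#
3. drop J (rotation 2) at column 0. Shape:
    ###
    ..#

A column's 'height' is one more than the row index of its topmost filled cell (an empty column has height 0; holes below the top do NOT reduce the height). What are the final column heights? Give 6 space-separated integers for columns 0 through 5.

Drop 1: T rot3 at col 3 lands with bottom-row=0; cleared 0 line(s) (total 0); column heights now [0 0 0 2 3 0], max=3
Drop 2: T rot3 at col 2 lands with bottom-row=2; cleared 0 line(s) (total 0); column heights now [0 0 4 5 3 0], max=5
Drop 3: J rot2 at col 0 lands with bottom-row=4; cleared 0 line(s) (total 0); column heights now [6 6 6 5 3 0], max=6

Answer: 6 6 6 5 3 0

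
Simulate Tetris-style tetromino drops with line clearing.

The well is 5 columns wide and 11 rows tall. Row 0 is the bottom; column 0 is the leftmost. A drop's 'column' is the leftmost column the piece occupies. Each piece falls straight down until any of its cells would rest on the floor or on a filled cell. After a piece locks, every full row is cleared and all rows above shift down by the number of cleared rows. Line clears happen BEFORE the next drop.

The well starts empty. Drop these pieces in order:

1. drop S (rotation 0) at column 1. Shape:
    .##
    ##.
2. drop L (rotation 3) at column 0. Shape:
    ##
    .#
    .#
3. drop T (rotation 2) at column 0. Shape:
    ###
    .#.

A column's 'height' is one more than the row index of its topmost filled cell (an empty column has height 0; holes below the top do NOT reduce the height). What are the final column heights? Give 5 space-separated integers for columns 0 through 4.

Drop 1: S rot0 at col 1 lands with bottom-row=0; cleared 0 line(s) (total 0); column heights now [0 1 2 2 0], max=2
Drop 2: L rot3 at col 0 lands with bottom-row=1; cleared 0 line(s) (total 0); column heights now [4 4 2 2 0], max=4
Drop 3: T rot2 at col 0 lands with bottom-row=4; cleared 0 line(s) (total 0); column heights now [6 6 6 2 0], max=6

Answer: 6 6 6 2 0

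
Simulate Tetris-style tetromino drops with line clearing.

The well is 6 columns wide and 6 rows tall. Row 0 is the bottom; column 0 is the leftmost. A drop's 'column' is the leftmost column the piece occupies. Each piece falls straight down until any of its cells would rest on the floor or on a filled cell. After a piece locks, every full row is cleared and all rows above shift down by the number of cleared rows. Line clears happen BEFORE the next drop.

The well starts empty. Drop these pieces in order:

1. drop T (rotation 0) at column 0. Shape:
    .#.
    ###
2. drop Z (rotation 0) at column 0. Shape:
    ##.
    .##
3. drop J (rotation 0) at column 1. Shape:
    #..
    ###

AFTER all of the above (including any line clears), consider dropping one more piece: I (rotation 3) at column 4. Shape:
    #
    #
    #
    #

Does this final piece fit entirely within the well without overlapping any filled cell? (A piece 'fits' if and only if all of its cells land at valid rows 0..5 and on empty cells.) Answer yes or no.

Answer: yes

Derivation:
Drop 1: T rot0 at col 0 lands with bottom-row=0; cleared 0 line(s) (total 0); column heights now [1 2 1 0 0 0], max=2
Drop 2: Z rot0 at col 0 lands with bottom-row=2; cleared 0 line(s) (total 0); column heights now [4 4 3 0 0 0], max=4
Drop 3: J rot0 at col 1 lands with bottom-row=4; cleared 0 line(s) (total 0); column heights now [4 6 5 5 0 0], max=6
Test piece I rot3 at col 4 (width 1): heights before test = [4 6 5 5 0 0]; fits = True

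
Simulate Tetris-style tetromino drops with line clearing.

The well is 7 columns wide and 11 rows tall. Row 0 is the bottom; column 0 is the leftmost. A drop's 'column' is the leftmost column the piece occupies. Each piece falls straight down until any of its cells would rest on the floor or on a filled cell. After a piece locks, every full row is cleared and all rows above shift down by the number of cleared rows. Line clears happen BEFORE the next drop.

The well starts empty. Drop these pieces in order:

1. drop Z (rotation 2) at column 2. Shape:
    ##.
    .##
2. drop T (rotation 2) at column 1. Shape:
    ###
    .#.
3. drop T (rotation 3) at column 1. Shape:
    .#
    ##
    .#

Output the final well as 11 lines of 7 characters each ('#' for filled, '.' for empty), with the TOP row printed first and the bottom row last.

Drop 1: Z rot2 at col 2 lands with bottom-row=0; cleared 0 line(s) (total 0); column heights now [0 0 2 2 1 0 0], max=2
Drop 2: T rot2 at col 1 lands with bottom-row=2; cleared 0 line(s) (total 0); column heights now [0 4 4 4 1 0 0], max=4
Drop 3: T rot3 at col 1 lands with bottom-row=4; cleared 0 line(s) (total 0); column heights now [0 6 7 4 1 0 0], max=7

Answer: .......
.......
.......
.......
..#....
.##....
..#....
.###...
..#....
..##...
...##..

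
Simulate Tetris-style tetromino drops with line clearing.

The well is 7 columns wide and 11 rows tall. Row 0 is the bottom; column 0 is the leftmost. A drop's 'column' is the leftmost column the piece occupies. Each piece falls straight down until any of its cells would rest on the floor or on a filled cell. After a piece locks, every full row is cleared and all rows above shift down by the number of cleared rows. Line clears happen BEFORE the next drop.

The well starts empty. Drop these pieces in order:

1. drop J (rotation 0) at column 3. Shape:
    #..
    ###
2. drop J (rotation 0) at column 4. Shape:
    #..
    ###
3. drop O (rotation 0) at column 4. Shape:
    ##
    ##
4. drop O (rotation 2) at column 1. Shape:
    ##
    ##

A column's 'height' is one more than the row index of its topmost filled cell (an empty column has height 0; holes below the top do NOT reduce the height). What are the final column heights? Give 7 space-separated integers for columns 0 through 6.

Drop 1: J rot0 at col 3 lands with bottom-row=0; cleared 0 line(s) (total 0); column heights now [0 0 0 2 1 1 0], max=2
Drop 2: J rot0 at col 4 lands with bottom-row=1; cleared 0 line(s) (total 0); column heights now [0 0 0 2 3 2 2], max=3
Drop 3: O rot0 at col 4 lands with bottom-row=3; cleared 0 line(s) (total 0); column heights now [0 0 0 2 5 5 2], max=5
Drop 4: O rot2 at col 1 lands with bottom-row=0; cleared 0 line(s) (total 0); column heights now [0 2 2 2 5 5 2], max=5

Answer: 0 2 2 2 5 5 2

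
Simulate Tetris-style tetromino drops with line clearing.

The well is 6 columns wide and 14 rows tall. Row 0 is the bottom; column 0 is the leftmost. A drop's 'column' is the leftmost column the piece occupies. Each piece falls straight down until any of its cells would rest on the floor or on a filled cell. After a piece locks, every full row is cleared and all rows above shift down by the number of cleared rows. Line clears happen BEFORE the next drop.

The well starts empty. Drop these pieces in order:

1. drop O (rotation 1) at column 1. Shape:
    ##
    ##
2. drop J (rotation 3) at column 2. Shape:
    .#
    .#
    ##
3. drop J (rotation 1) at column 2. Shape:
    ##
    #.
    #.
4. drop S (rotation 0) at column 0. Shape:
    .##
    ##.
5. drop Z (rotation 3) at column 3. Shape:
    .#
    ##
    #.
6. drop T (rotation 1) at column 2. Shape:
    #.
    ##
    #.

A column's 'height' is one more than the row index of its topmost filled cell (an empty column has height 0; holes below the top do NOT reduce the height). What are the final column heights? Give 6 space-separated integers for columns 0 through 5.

Answer: 6 7 10 9 9 0

Derivation:
Drop 1: O rot1 at col 1 lands with bottom-row=0; cleared 0 line(s) (total 0); column heights now [0 2 2 0 0 0], max=2
Drop 2: J rot3 at col 2 lands with bottom-row=2; cleared 0 line(s) (total 0); column heights now [0 2 3 5 0 0], max=5
Drop 3: J rot1 at col 2 lands with bottom-row=3; cleared 0 line(s) (total 0); column heights now [0 2 6 6 0 0], max=6
Drop 4: S rot0 at col 0 lands with bottom-row=5; cleared 0 line(s) (total 0); column heights now [6 7 7 6 0 0], max=7
Drop 5: Z rot3 at col 3 lands with bottom-row=6; cleared 0 line(s) (total 0); column heights now [6 7 7 8 9 0], max=9
Drop 6: T rot1 at col 2 lands with bottom-row=7; cleared 0 line(s) (total 0); column heights now [6 7 10 9 9 0], max=10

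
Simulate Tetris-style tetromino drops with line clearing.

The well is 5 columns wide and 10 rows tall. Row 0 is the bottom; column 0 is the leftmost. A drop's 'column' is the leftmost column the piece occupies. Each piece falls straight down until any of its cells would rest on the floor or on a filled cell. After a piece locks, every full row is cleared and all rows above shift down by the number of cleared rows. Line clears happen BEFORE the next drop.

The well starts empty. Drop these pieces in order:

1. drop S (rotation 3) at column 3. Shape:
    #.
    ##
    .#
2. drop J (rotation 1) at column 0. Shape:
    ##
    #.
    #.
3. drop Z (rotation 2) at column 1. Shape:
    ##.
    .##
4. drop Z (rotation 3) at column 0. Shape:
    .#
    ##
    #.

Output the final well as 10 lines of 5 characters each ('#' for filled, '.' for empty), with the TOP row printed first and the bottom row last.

Answer: .....
.....
.....
.#...
##...
###..
..##.
##.#.
#..##
#...#

Derivation:
Drop 1: S rot3 at col 3 lands with bottom-row=0; cleared 0 line(s) (total 0); column heights now [0 0 0 3 2], max=3
Drop 2: J rot1 at col 0 lands with bottom-row=0; cleared 0 line(s) (total 0); column heights now [3 3 0 3 2], max=3
Drop 3: Z rot2 at col 1 lands with bottom-row=3; cleared 0 line(s) (total 0); column heights now [3 5 5 4 2], max=5
Drop 4: Z rot3 at col 0 lands with bottom-row=4; cleared 0 line(s) (total 0); column heights now [6 7 5 4 2], max=7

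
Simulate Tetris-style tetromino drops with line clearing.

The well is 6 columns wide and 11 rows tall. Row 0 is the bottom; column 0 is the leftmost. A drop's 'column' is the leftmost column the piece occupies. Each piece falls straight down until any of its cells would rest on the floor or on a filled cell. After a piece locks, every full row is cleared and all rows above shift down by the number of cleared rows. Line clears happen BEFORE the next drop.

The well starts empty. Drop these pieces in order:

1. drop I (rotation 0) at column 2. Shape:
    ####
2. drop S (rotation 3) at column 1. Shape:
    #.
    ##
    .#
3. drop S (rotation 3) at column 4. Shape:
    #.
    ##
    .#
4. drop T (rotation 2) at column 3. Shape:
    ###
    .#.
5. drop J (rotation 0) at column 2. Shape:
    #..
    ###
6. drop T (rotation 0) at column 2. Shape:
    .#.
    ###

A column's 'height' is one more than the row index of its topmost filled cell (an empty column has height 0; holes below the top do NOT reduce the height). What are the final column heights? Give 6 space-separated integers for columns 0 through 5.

Drop 1: I rot0 at col 2 lands with bottom-row=0; cleared 0 line(s) (total 0); column heights now [0 0 1 1 1 1], max=1
Drop 2: S rot3 at col 1 lands with bottom-row=1; cleared 0 line(s) (total 0); column heights now [0 4 3 1 1 1], max=4
Drop 3: S rot3 at col 4 lands with bottom-row=1; cleared 0 line(s) (total 0); column heights now [0 4 3 1 4 3], max=4
Drop 4: T rot2 at col 3 lands with bottom-row=4; cleared 0 line(s) (total 0); column heights now [0 4 3 6 6 6], max=6
Drop 5: J rot0 at col 2 lands with bottom-row=6; cleared 0 line(s) (total 0); column heights now [0 4 8 7 7 6], max=8
Drop 6: T rot0 at col 2 lands with bottom-row=8; cleared 0 line(s) (total 0); column heights now [0 4 9 10 9 6], max=10

Answer: 0 4 9 10 9 6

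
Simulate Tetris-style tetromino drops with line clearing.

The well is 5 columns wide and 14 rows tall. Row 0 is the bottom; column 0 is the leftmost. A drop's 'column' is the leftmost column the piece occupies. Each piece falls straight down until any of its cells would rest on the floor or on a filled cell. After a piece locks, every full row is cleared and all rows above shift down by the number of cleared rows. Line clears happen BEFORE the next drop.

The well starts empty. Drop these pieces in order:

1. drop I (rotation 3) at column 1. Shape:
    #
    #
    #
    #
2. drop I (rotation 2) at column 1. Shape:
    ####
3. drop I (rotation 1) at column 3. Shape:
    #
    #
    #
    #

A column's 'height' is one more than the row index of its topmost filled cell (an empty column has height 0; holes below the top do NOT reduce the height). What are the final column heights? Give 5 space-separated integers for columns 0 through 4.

Drop 1: I rot3 at col 1 lands with bottom-row=0; cleared 0 line(s) (total 0); column heights now [0 4 0 0 0], max=4
Drop 2: I rot2 at col 1 lands with bottom-row=4; cleared 0 line(s) (total 0); column heights now [0 5 5 5 5], max=5
Drop 3: I rot1 at col 3 lands with bottom-row=5; cleared 0 line(s) (total 0); column heights now [0 5 5 9 5], max=9

Answer: 0 5 5 9 5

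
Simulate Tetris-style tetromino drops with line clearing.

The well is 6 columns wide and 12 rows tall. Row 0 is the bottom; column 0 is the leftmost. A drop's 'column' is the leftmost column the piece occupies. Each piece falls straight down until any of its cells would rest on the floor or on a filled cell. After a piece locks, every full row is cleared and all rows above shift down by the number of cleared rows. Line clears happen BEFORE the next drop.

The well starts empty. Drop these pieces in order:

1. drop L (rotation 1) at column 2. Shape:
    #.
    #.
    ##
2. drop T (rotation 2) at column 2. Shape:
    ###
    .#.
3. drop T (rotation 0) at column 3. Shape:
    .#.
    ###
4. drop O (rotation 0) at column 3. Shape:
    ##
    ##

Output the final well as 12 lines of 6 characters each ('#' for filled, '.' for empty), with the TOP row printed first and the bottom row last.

Drop 1: L rot1 at col 2 lands with bottom-row=0; cleared 0 line(s) (total 0); column heights now [0 0 3 1 0 0], max=3
Drop 2: T rot2 at col 2 lands with bottom-row=2; cleared 0 line(s) (total 0); column heights now [0 0 4 4 4 0], max=4
Drop 3: T rot0 at col 3 lands with bottom-row=4; cleared 0 line(s) (total 0); column heights now [0 0 4 5 6 5], max=6
Drop 4: O rot0 at col 3 lands with bottom-row=6; cleared 0 line(s) (total 0); column heights now [0 0 4 8 8 5], max=8

Answer: ......
......
......
......
...##.
...##.
....#.
...###
..###.
..##..
..#...
..##..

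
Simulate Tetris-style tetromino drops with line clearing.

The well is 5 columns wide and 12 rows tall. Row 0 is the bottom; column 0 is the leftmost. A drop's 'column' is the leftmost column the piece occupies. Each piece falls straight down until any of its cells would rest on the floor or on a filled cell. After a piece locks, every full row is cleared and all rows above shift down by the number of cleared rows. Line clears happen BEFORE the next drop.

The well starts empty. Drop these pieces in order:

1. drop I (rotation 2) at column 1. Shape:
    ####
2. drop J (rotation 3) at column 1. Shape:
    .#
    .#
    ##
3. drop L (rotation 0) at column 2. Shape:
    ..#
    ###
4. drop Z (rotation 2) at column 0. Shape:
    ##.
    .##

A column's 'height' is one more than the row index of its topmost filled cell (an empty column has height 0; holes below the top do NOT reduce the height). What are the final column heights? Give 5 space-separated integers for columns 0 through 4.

Drop 1: I rot2 at col 1 lands with bottom-row=0; cleared 0 line(s) (total 0); column heights now [0 1 1 1 1], max=1
Drop 2: J rot3 at col 1 lands with bottom-row=1; cleared 0 line(s) (total 0); column heights now [0 2 4 1 1], max=4
Drop 3: L rot0 at col 2 lands with bottom-row=4; cleared 0 line(s) (total 0); column heights now [0 2 5 5 6], max=6
Drop 4: Z rot2 at col 0 lands with bottom-row=5; cleared 0 line(s) (total 0); column heights now [7 7 6 5 6], max=7

Answer: 7 7 6 5 6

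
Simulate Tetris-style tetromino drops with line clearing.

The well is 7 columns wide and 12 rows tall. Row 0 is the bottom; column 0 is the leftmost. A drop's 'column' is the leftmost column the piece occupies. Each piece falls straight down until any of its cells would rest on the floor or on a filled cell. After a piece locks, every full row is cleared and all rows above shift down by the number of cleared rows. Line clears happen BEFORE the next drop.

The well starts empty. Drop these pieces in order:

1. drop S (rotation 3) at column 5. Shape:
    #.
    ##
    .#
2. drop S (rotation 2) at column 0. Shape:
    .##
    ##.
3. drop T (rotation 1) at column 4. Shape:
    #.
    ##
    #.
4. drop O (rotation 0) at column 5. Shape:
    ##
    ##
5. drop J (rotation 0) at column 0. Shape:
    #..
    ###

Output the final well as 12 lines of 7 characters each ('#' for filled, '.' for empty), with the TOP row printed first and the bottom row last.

Drop 1: S rot3 at col 5 lands with bottom-row=0; cleared 0 line(s) (total 0); column heights now [0 0 0 0 0 3 2], max=3
Drop 2: S rot2 at col 0 lands with bottom-row=0; cleared 0 line(s) (total 0); column heights now [1 2 2 0 0 3 2], max=3
Drop 3: T rot1 at col 4 lands with bottom-row=2; cleared 0 line(s) (total 0); column heights now [1 2 2 0 5 4 2], max=5
Drop 4: O rot0 at col 5 lands with bottom-row=4; cleared 0 line(s) (total 0); column heights now [1 2 2 0 5 6 6], max=6
Drop 5: J rot0 at col 0 lands with bottom-row=2; cleared 0 line(s) (total 0); column heights now [4 3 3 0 5 6 6], max=6

Answer: .......
.......
.......
.......
.......
.......
.....##
....###
#...##.
###.##.
.##..##
##....#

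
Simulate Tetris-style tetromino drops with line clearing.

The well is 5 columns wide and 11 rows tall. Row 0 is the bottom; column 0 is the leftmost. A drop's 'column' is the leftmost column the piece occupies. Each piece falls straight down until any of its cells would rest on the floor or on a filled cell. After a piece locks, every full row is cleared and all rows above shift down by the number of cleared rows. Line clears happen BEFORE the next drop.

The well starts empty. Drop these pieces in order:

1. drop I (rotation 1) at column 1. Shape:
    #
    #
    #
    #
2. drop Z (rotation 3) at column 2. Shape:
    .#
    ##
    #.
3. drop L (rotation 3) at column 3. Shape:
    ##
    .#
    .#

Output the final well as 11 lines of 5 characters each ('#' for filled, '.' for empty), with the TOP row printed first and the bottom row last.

Answer: .....
.....
.....
.....
.....
.....
.....
.#.##
.#.##
.####
.##..

Derivation:
Drop 1: I rot1 at col 1 lands with bottom-row=0; cleared 0 line(s) (total 0); column heights now [0 4 0 0 0], max=4
Drop 2: Z rot3 at col 2 lands with bottom-row=0; cleared 0 line(s) (total 0); column heights now [0 4 2 3 0], max=4
Drop 3: L rot3 at col 3 lands with bottom-row=1; cleared 0 line(s) (total 0); column heights now [0 4 2 4 4], max=4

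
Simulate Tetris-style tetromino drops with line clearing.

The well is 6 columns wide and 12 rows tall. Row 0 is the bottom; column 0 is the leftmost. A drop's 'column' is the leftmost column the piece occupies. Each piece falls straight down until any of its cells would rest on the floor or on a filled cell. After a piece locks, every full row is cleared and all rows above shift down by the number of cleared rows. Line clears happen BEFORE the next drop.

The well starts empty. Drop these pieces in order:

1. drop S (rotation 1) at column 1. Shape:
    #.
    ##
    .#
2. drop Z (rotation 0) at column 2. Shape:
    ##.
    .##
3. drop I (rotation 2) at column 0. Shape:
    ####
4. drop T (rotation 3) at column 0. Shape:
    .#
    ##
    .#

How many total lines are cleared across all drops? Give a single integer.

Drop 1: S rot1 at col 1 lands with bottom-row=0; cleared 0 line(s) (total 0); column heights now [0 3 2 0 0 0], max=3
Drop 2: Z rot0 at col 2 lands with bottom-row=1; cleared 0 line(s) (total 0); column heights now [0 3 3 3 2 0], max=3
Drop 3: I rot2 at col 0 lands with bottom-row=3; cleared 0 line(s) (total 0); column heights now [4 4 4 4 2 0], max=4
Drop 4: T rot3 at col 0 lands with bottom-row=4; cleared 0 line(s) (total 0); column heights now [6 7 4 4 2 0], max=7

Answer: 0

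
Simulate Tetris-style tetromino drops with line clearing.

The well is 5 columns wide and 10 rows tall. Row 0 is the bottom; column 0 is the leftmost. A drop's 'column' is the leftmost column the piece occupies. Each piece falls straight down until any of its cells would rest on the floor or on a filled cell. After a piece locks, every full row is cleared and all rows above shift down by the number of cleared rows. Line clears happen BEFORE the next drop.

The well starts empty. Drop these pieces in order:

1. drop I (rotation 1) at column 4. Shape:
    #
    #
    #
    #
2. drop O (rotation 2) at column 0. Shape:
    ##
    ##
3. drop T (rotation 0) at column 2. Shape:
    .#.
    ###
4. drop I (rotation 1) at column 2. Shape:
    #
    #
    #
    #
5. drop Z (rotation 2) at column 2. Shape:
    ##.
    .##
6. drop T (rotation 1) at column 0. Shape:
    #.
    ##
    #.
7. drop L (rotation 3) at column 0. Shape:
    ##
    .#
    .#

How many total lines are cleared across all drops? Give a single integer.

Drop 1: I rot1 at col 4 lands with bottom-row=0; cleared 0 line(s) (total 0); column heights now [0 0 0 0 4], max=4
Drop 2: O rot2 at col 0 lands with bottom-row=0; cleared 0 line(s) (total 0); column heights now [2 2 0 0 4], max=4
Drop 3: T rot0 at col 2 lands with bottom-row=4; cleared 0 line(s) (total 0); column heights now [2 2 5 6 5], max=6
Drop 4: I rot1 at col 2 lands with bottom-row=5; cleared 0 line(s) (total 0); column heights now [2 2 9 6 5], max=9
Drop 5: Z rot2 at col 2 lands with bottom-row=8; cleared 0 line(s) (total 0); column heights now [2 2 10 10 9], max=10
Drop 6: T rot1 at col 0 lands with bottom-row=2; cleared 0 line(s) (total 0); column heights now [5 4 10 10 9], max=10
Drop 7: L rot3 at col 0 lands with bottom-row=4; cleared 1 line(s) (total 1); column heights now [6 6 9 9 8], max=9

Answer: 1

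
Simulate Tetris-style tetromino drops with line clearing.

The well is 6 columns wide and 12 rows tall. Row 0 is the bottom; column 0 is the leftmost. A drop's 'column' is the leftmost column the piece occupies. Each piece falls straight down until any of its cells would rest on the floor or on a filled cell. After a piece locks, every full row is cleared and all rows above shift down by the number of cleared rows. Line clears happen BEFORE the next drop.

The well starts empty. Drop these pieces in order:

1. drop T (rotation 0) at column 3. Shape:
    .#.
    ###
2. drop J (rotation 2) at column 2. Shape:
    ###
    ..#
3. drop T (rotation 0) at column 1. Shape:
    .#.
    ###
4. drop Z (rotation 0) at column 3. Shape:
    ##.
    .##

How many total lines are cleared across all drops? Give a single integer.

Drop 1: T rot0 at col 3 lands with bottom-row=0; cleared 0 line(s) (total 0); column heights now [0 0 0 1 2 1], max=2
Drop 2: J rot2 at col 2 lands with bottom-row=2; cleared 0 line(s) (total 0); column heights now [0 0 4 4 4 1], max=4
Drop 3: T rot0 at col 1 lands with bottom-row=4; cleared 0 line(s) (total 0); column heights now [0 5 6 5 4 1], max=6
Drop 4: Z rot0 at col 3 lands with bottom-row=4; cleared 0 line(s) (total 0); column heights now [0 5 6 6 6 5], max=6

Answer: 0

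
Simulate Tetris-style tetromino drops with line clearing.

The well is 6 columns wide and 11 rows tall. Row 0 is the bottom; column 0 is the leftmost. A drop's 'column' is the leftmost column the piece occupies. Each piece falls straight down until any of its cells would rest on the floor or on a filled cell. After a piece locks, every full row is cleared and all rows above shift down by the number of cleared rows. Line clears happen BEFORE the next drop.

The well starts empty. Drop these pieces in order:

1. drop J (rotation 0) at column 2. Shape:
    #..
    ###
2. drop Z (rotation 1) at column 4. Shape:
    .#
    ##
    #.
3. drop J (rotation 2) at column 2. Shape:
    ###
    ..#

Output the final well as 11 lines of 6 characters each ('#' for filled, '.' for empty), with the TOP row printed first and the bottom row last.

Answer: ......
......
......
......
......
......
..###.
....##
....##
..#.#.
..###.

Derivation:
Drop 1: J rot0 at col 2 lands with bottom-row=0; cleared 0 line(s) (total 0); column heights now [0 0 2 1 1 0], max=2
Drop 2: Z rot1 at col 4 lands with bottom-row=1; cleared 0 line(s) (total 0); column heights now [0 0 2 1 3 4], max=4
Drop 3: J rot2 at col 2 lands with bottom-row=3; cleared 0 line(s) (total 0); column heights now [0 0 5 5 5 4], max=5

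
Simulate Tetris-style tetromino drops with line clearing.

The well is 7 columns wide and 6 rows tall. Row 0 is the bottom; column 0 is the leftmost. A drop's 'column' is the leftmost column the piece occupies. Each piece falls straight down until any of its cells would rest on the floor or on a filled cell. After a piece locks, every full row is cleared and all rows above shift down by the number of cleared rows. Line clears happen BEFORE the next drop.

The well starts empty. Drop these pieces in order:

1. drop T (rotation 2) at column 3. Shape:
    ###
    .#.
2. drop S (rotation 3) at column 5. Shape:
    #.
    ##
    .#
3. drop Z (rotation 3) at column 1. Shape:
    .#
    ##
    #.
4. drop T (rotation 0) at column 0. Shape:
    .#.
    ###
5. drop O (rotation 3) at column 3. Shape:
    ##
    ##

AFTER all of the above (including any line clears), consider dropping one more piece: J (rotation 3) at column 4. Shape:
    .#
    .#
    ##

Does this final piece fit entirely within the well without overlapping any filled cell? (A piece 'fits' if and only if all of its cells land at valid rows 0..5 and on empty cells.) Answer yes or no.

Answer: no

Derivation:
Drop 1: T rot2 at col 3 lands with bottom-row=0; cleared 0 line(s) (total 0); column heights now [0 0 0 2 2 2 0], max=2
Drop 2: S rot3 at col 5 lands with bottom-row=1; cleared 0 line(s) (total 0); column heights now [0 0 0 2 2 4 3], max=4
Drop 3: Z rot3 at col 1 lands with bottom-row=0; cleared 0 line(s) (total 0); column heights now [0 2 3 2 2 4 3], max=4
Drop 4: T rot0 at col 0 lands with bottom-row=3; cleared 0 line(s) (total 0); column heights now [4 5 4 2 2 4 3], max=5
Drop 5: O rot3 at col 3 lands with bottom-row=2; cleared 0 line(s) (total 0); column heights now [4 5 4 4 4 4 3], max=5
Test piece J rot3 at col 4 (width 2): heights before test = [4 5 4 4 4 4 3]; fits = False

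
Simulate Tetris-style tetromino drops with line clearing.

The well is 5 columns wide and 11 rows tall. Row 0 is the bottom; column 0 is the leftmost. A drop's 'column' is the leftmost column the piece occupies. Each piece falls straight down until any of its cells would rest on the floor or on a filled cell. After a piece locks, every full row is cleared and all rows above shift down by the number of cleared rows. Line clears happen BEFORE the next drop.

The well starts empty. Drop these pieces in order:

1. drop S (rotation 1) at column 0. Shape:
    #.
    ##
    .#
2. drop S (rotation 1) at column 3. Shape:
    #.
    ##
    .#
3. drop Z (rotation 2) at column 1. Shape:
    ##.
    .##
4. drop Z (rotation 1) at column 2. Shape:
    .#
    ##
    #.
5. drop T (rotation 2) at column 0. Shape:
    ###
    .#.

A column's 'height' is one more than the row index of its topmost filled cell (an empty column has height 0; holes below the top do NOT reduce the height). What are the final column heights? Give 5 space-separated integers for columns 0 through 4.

Drop 1: S rot1 at col 0 lands with bottom-row=0; cleared 0 line(s) (total 0); column heights now [3 2 0 0 0], max=3
Drop 2: S rot1 at col 3 lands with bottom-row=0; cleared 0 line(s) (total 0); column heights now [3 2 0 3 2], max=3
Drop 3: Z rot2 at col 1 lands with bottom-row=3; cleared 0 line(s) (total 0); column heights now [3 5 5 4 2], max=5
Drop 4: Z rot1 at col 2 lands with bottom-row=5; cleared 0 line(s) (total 0); column heights now [3 5 7 8 2], max=8
Drop 5: T rot2 at col 0 lands with bottom-row=6; cleared 0 line(s) (total 0); column heights now [8 8 8 8 2], max=8

Answer: 8 8 8 8 2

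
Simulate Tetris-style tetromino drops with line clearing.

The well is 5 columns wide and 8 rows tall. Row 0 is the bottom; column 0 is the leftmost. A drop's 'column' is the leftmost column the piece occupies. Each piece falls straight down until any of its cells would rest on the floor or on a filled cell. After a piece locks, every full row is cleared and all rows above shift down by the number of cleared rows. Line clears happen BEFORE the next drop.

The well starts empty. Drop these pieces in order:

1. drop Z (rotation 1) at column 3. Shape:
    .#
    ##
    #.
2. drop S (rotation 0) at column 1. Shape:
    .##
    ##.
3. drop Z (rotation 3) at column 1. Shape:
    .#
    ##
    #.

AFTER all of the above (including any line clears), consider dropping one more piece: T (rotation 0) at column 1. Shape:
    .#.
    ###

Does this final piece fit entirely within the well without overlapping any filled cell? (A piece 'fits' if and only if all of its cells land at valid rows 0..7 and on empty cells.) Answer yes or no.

Answer: yes

Derivation:
Drop 1: Z rot1 at col 3 lands with bottom-row=0; cleared 0 line(s) (total 0); column heights now [0 0 0 2 3], max=3
Drop 2: S rot0 at col 1 lands with bottom-row=1; cleared 0 line(s) (total 0); column heights now [0 2 3 3 3], max=3
Drop 3: Z rot3 at col 1 lands with bottom-row=2; cleared 0 line(s) (total 0); column heights now [0 4 5 3 3], max=5
Test piece T rot0 at col 1 (width 3): heights before test = [0 4 5 3 3]; fits = True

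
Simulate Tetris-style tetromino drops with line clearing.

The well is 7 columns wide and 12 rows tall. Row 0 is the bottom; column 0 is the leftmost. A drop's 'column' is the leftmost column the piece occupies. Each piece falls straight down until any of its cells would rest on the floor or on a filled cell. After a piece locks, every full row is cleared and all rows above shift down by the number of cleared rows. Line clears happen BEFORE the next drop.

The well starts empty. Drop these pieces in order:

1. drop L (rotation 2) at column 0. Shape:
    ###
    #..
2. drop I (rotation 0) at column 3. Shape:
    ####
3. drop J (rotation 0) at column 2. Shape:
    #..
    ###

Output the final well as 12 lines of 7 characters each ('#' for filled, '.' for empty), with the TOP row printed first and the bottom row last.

Drop 1: L rot2 at col 0 lands with bottom-row=0; cleared 0 line(s) (total 0); column heights now [2 2 2 0 0 0 0], max=2
Drop 2: I rot0 at col 3 lands with bottom-row=0; cleared 0 line(s) (total 0); column heights now [2 2 2 1 1 1 1], max=2
Drop 3: J rot0 at col 2 lands with bottom-row=2; cleared 0 line(s) (total 0); column heights now [2 2 4 3 3 1 1], max=4

Answer: .......
.......
.......
.......
.......
.......
.......
.......
..#....
..###..
###....
#..####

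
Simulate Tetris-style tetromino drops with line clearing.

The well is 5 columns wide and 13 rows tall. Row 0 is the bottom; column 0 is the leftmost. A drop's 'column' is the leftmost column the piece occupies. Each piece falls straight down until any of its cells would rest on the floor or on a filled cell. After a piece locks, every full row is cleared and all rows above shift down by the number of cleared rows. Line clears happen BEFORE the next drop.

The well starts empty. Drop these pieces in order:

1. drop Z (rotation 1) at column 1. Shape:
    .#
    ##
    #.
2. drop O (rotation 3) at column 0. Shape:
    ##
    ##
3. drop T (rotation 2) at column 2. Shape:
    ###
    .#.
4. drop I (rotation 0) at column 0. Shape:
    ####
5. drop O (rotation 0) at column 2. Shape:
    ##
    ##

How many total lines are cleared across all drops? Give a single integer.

Answer: 1

Derivation:
Drop 1: Z rot1 at col 1 lands with bottom-row=0; cleared 0 line(s) (total 0); column heights now [0 2 3 0 0], max=3
Drop 2: O rot3 at col 0 lands with bottom-row=2; cleared 0 line(s) (total 0); column heights now [4 4 3 0 0], max=4
Drop 3: T rot2 at col 2 lands with bottom-row=2; cleared 1 line(s) (total 1); column heights now [3 3 3 3 0], max=3
Drop 4: I rot0 at col 0 lands with bottom-row=3; cleared 0 line(s) (total 1); column heights now [4 4 4 4 0], max=4
Drop 5: O rot0 at col 2 lands with bottom-row=4; cleared 0 line(s) (total 1); column heights now [4 4 6 6 0], max=6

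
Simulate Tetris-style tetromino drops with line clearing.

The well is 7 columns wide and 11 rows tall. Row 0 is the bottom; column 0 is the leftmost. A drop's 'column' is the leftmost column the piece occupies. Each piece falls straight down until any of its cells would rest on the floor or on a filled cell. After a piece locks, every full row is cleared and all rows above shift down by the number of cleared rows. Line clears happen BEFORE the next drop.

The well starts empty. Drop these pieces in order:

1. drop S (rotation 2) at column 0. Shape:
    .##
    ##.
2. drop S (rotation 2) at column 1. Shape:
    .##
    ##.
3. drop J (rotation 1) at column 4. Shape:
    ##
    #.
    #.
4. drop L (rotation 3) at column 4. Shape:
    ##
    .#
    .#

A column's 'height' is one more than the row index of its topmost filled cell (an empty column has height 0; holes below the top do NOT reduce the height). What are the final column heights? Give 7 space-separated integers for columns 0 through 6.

Drop 1: S rot2 at col 0 lands with bottom-row=0; cleared 0 line(s) (total 0); column heights now [1 2 2 0 0 0 0], max=2
Drop 2: S rot2 at col 1 lands with bottom-row=2; cleared 0 line(s) (total 0); column heights now [1 3 4 4 0 0 0], max=4
Drop 3: J rot1 at col 4 lands with bottom-row=0; cleared 0 line(s) (total 0); column heights now [1 3 4 4 3 3 0], max=4
Drop 4: L rot3 at col 4 lands with bottom-row=3; cleared 0 line(s) (total 0); column heights now [1 3 4 4 6 6 0], max=6

Answer: 1 3 4 4 6 6 0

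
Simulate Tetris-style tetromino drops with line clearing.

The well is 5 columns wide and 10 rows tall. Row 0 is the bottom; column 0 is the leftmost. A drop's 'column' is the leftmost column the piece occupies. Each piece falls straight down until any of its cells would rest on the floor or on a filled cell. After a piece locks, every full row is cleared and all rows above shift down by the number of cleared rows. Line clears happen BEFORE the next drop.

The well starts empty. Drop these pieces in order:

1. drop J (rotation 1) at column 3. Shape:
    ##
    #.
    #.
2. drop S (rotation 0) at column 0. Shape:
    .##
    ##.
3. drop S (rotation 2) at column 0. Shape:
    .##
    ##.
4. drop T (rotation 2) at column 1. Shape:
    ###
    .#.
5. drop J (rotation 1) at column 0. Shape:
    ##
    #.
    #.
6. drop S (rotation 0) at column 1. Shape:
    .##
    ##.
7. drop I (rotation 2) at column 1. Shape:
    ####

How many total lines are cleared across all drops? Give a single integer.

Answer: 0

Derivation:
Drop 1: J rot1 at col 3 lands with bottom-row=0; cleared 0 line(s) (total 0); column heights now [0 0 0 3 3], max=3
Drop 2: S rot0 at col 0 lands with bottom-row=0; cleared 0 line(s) (total 0); column heights now [1 2 2 3 3], max=3
Drop 3: S rot2 at col 0 lands with bottom-row=2; cleared 0 line(s) (total 0); column heights now [3 4 4 3 3], max=4
Drop 4: T rot2 at col 1 lands with bottom-row=4; cleared 0 line(s) (total 0); column heights now [3 6 6 6 3], max=6
Drop 5: J rot1 at col 0 lands with bottom-row=4; cleared 0 line(s) (total 0); column heights now [7 7 6 6 3], max=7
Drop 6: S rot0 at col 1 lands with bottom-row=7; cleared 0 line(s) (total 0); column heights now [7 8 9 9 3], max=9
Drop 7: I rot2 at col 1 lands with bottom-row=9; cleared 0 line(s) (total 0); column heights now [7 10 10 10 10], max=10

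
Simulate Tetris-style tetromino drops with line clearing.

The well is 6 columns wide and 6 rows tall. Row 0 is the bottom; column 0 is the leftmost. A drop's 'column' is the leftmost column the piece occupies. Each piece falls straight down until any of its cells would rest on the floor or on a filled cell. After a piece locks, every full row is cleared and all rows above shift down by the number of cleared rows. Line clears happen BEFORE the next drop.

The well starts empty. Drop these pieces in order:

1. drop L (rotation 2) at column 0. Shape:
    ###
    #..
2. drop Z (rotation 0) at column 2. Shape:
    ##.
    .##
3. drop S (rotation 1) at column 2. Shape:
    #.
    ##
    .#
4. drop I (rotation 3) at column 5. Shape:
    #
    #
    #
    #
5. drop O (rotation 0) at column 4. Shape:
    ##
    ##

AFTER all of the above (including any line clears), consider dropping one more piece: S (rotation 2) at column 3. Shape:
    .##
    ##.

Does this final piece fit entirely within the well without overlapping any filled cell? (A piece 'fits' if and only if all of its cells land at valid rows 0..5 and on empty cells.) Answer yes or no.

Drop 1: L rot2 at col 0 lands with bottom-row=0; cleared 0 line(s) (total 0); column heights now [2 2 2 0 0 0], max=2
Drop 2: Z rot0 at col 2 lands with bottom-row=1; cleared 0 line(s) (total 0); column heights now [2 2 3 3 2 0], max=3
Drop 3: S rot1 at col 2 lands with bottom-row=3; cleared 0 line(s) (total 0); column heights now [2 2 6 5 2 0], max=6
Drop 4: I rot3 at col 5 lands with bottom-row=0; cleared 1 line(s) (total 1); column heights now [1 0 5 4 0 3], max=5
Drop 5: O rot0 at col 4 lands with bottom-row=3; cleared 0 line(s) (total 1); column heights now [1 0 5 4 5 5], max=5
Test piece S rot2 at col 3 (width 3): heights before test = [1 0 5 4 5 5]; fits = False

Answer: no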